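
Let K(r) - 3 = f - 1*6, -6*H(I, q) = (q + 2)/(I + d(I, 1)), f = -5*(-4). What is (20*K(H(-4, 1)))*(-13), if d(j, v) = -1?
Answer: -4420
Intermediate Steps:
f = 20
H(I, q) = -(2 + q)/(6*(-1 + I)) (H(I, q) = -(q + 2)/(6*(I - 1)) = -(2 + q)/(6*(-1 + I)))
K(r) = 17 (K(r) = 3 + (20 - 1*6) = 3 + (20 - 6) = 3 + 14 = 17)
(20*K(H(-4, 1)))*(-13) = (20*17)*(-13) = 340*(-13) = -4420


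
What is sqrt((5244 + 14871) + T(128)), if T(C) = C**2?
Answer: sqrt(36499) ≈ 191.05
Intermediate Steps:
sqrt((5244 + 14871) + T(128)) = sqrt((5244 + 14871) + 128**2) = sqrt(20115 + 16384) = sqrt(36499)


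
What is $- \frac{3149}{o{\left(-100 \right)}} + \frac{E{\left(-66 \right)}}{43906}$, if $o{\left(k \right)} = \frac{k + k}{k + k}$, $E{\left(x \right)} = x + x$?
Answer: $- \frac{69130063}{21953} \approx -3149.0$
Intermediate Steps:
$E{\left(x \right)} = 2 x$
$o{\left(k \right)} = 1$ ($o{\left(k \right)} = \frac{2 k}{2 k} = 2 k \frac{1}{2 k} = 1$)
$- \frac{3149}{o{\left(-100 \right)}} + \frac{E{\left(-66 \right)}}{43906} = - \frac{3149}{1} + \frac{2 \left(-66\right)}{43906} = \left(-3149\right) 1 - \frac{66}{21953} = -3149 - \frac{66}{21953} = - \frac{69130063}{21953}$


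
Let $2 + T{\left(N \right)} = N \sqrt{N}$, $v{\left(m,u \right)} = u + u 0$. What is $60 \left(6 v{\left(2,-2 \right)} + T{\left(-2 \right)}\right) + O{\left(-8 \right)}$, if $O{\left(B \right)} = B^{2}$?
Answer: $-776 - 120 i \sqrt{2} \approx -776.0 - 169.71 i$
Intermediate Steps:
$v{\left(m,u \right)} = u$ ($v{\left(m,u \right)} = u + 0 = u$)
$T{\left(N \right)} = -2 + N^{\frac{3}{2}}$ ($T{\left(N \right)} = -2 + N \sqrt{N} = -2 + N^{\frac{3}{2}}$)
$60 \left(6 v{\left(2,-2 \right)} + T{\left(-2 \right)}\right) + O{\left(-8 \right)} = 60 \left(6 \left(-2\right) - \left(2 - \left(-2\right)^{\frac{3}{2}}\right)\right) + \left(-8\right)^{2} = 60 \left(-12 - \left(2 + 2 i \sqrt{2}\right)\right) + 64 = 60 \left(-14 - 2 i \sqrt{2}\right) + 64 = \left(-840 - 120 i \sqrt{2}\right) + 64 = -776 - 120 i \sqrt{2}$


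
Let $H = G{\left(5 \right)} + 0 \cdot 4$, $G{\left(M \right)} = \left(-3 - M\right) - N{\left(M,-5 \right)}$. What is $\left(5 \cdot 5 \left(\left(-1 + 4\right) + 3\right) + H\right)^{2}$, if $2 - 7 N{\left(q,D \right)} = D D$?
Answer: $\frac{1034289}{49} \approx 21108.0$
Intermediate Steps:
$N{\left(q,D \right)} = \frac{2}{7} - \frac{D^{2}}{7}$ ($N{\left(q,D \right)} = \frac{2}{7} - \frac{D D}{7} = \frac{2}{7} - \frac{D^{2}}{7}$)
$G{\left(M \right)} = \frac{2}{7} - M$ ($G{\left(M \right)} = \left(-3 - M\right) - \left(\frac{2}{7} - \frac{\left(-5\right)^{2}}{7}\right) = \left(-3 - M\right) - \left(\frac{2}{7} - \frac{25}{7}\right) = \left(-3 - M\right) - - \frac{23}{7} = \left(-3 - M\right) + \frac{23}{7} = \frac{2}{7} - M$)
$H = - \frac{33}{7}$ ($H = \left(\frac{2}{7} - 5\right) + 0 \cdot 4 = \left(\frac{2}{7} - 5\right) + 0 = - \frac{33}{7} + 0 = - \frac{33}{7} \approx -4.7143$)
$\left(5 \cdot 5 \left(\left(-1 + 4\right) + 3\right) + H\right)^{2} = \left(5 \cdot 5 \left(\left(-1 + 4\right) + 3\right) - \frac{33}{7}\right)^{2} = \left(25 \left(3 + 3\right) - \frac{33}{7}\right)^{2} = \left(25 \cdot 6 - \frac{33}{7}\right)^{2} = \left(150 - \frac{33}{7}\right)^{2} = \left(\frac{1017}{7}\right)^{2} = \frac{1034289}{49}$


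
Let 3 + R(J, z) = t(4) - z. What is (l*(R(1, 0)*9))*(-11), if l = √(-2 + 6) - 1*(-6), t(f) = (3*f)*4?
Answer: -35640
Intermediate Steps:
t(f) = 12*f
R(J, z) = 45 - z (R(J, z) = -3 + (12*4 - z) = -3 + (48 - z) = 45 - z)
l = 8 (l = √4 + 6 = 2 + 6 = 8)
(l*(R(1, 0)*9))*(-11) = (8*((45 - 1*0)*9))*(-11) = (8*((45 + 0)*9))*(-11) = (8*(45*9))*(-11) = (8*405)*(-11) = 3240*(-11) = -35640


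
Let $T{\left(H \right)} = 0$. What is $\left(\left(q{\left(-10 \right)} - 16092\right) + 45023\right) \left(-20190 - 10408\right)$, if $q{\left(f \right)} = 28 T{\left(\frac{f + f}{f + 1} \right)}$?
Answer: $-885230738$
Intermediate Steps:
$q{\left(f \right)} = 0$ ($q{\left(f \right)} = 28 \cdot 0 = 0$)
$\left(\left(q{\left(-10 \right)} - 16092\right) + 45023\right) \left(-20190 - 10408\right) = \left(\left(0 - 16092\right) + 45023\right) \left(-20190 - 10408\right) = \left(-16092 + 45023\right) \left(-30598\right) = 28931 \left(-30598\right) = -885230738$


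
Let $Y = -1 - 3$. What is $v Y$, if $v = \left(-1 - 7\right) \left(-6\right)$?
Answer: $-192$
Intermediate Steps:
$Y = -4$ ($Y = -1 - 3 = -4$)
$v = 48$ ($v = \left(-8\right) \left(-6\right) = 48$)
$v Y = 48 \left(-4\right) = -192$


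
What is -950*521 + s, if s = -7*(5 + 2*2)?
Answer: -495013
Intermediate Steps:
s = -63 (s = -7*(5 + 4) = -7*9 = -63)
-950*521 + s = -950*521 - 63 = -494950 - 63 = -495013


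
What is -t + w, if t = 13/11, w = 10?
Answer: 97/11 ≈ 8.8182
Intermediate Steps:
t = 13/11 (t = 13*(1/11) = 13/11 ≈ 1.1818)
-t + w = -1*13/11 + 10 = -13/11 + 10 = 97/11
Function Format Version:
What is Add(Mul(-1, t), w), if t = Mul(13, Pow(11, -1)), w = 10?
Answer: Rational(97, 11) ≈ 8.8182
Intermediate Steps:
t = Rational(13, 11) (t = Mul(13, Rational(1, 11)) = Rational(13, 11) ≈ 1.1818)
Add(Mul(-1, t), w) = Add(Mul(-1, Rational(13, 11)), 10) = Add(Rational(-13, 11), 10) = Rational(97, 11)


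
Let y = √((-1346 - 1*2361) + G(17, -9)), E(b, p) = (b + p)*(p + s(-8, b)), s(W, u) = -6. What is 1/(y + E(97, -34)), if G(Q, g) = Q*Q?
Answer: -1260/3176909 - I*√3418/6353818 ≈ -0.00039661 - 9.2014e-6*I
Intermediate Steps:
G(Q, g) = Q²
E(b, p) = (-6 + p)*(b + p) (E(b, p) = (b + p)*(p - 6) = (b + p)*(-6 + p) = (-6 + p)*(b + p))
y = I*√3418 (y = √((-1346 - 1*2361) + 17²) = √((-1346 - 2361) + 289) = √(-3707 + 289) = √(-3418) = I*√3418 ≈ 58.464*I)
1/(y + E(97, -34)) = 1/(I*√3418 + ((-34)² - 6*97 - 6*(-34) + 97*(-34))) = 1/(I*√3418 + (1156 - 582 + 204 - 3298)) = 1/(I*√3418 - 2520) = 1/(-2520 + I*√3418)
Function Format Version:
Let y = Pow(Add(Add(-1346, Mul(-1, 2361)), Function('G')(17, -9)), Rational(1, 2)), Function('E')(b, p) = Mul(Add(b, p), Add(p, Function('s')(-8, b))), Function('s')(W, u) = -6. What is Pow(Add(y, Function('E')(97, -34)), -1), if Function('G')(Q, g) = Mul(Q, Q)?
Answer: Add(Rational(-1260, 3176909), Mul(Rational(-1, 6353818), I, Pow(3418, Rational(1, 2)))) ≈ Add(-0.00039661, Mul(-9.2014e-6, I))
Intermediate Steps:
Function('G')(Q, g) = Pow(Q, 2)
Function('E')(b, p) = Mul(Add(-6, p), Add(b, p)) (Function('E')(b, p) = Mul(Add(b, p), Add(p, -6)) = Mul(Add(b, p), Add(-6, p)) = Mul(Add(-6, p), Add(b, p)))
y = Mul(I, Pow(3418, Rational(1, 2))) (y = Pow(Add(Add(-1346, Mul(-1, 2361)), Pow(17, 2)), Rational(1, 2)) = Pow(Add(Add(-1346, -2361), 289), Rational(1, 2)) = Pow(Add(-3707, 289), Rational(1, 2)) = Pow(-3418, Rational(1, 2)) = Mul(I, Pow(3418, Rational(1, 2))) ≈ Mul(58.464, I))
Pow(Add(y, Function('E')(97, -34)), -1) = Pow(Add(Mul(I, Pow(3418, Rational(1, 2))), Add(Pow(-34, 2), Mul(-6, 97), Mul(-6, -34), Mul(97, -34))), -1) = Pow(Add(Mul(I, Pow(3418, Rational(1, 2))), Add(1156, -582, 204, -3298)), -1) = Pow(Add(Mul(I, Pow(3418, Rational(1, 2))), -2520), -1) = Pow(Add(-2520, Mul(I, Pow(3418, Rational(1, 2)))), -1)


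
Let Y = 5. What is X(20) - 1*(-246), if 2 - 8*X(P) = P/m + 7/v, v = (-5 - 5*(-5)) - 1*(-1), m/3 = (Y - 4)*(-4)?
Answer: 2957/12 ≈ 246.42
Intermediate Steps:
m = -12 (m = 3*((5 - 4)*(-4)) = 3*(1*(-4)) = 3*(-4) = -12)
v = 21 (v = (-5 + 25) + 1 = 20 + 1 = 21)
X(P) = 5/24 + P/96 (X(P) = ¼ - (P/(-12) + 7/21)/8 = ¼ - (P*(-1/12) + 7*(1/21))/8 = ¼ - (-P/12 + ⅓)/8 = ¼ - (⅓ - P/12)/8 = ¼ + (-1/24 + P/96) = 5/24 + P/96)
X(20) - 1*(-246) = (5/24 + (1/96)*20) - 1*(-246) = (5/24 + 5/24) + 246 = 5/12 + 246 = 2957/12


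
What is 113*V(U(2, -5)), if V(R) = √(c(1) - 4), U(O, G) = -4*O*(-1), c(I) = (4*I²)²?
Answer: 226*√3 ≈ 391.44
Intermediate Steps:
c(I) = 16*I⁴
U(O, G) = 4*O
V(R) = 2*√3 (V(R) = √(16*1⁴ - 4) = √(16*1 - 4) = √(16 - 4) = √12 = 2*√3)
113*V(U(2, -5)) = 113*(2*√3) = 226*√3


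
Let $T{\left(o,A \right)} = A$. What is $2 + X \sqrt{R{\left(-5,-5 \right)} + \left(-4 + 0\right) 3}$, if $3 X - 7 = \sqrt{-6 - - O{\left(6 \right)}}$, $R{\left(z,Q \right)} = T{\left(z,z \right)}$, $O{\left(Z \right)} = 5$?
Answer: $2 + \frac{i \sqrt{17} \left(7 + i\right)}{3} \approx 0.62563 + 9.6206 i$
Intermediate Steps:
$R{\left(z,Q \right)} = z$
$X = \frac{7}{3} + \frac{i}{3}$ ($X = \frac{7}{3} + \frac{\sqrt{-6 + \left(5 - 0\right)}}{3} = \frac{7}{3} + \frac{\sqrt{-6 + \left(5 + 0\right)}}{3} = \frac{7}{3} + \frac{\sqrt{-6 + 5}}{3} = \frac{7}{3} + \frac{\sqrt{-1}}{3} = \frac{7}{3} + \frac{i}{3} \approx 2.3333 + 0.33333 i$)
$2 + X \sqrt{R{\left(-5,-5 \right)} + \left(-4 + 0\right) 3} = 2 + \left(\frac{7}{3} + \frac{i}{3}\right) \sqrt{-5 + \left(-4 + 0\right) 3} = 2 + \left(\frac{7}{3} + \frac{i}{3}\right) \sqrt{-5 - 12} = 2 + \left(\frac{7}{3} + \frac{i}{3}\right) \sqrt{-17} = 2 + \left(\frac{7}{3} + \frac{i}{3}\right) i \sqrt{17} = 2 + i \sqrt{17} \left(\frac{7}{3} + \frac{i}{3}\right)$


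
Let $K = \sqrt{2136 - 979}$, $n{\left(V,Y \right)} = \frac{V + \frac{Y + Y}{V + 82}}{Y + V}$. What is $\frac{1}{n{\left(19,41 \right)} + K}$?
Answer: $- \frac{1347340}{4720577911} + \frac{4080400 \sqrt{1157}}{4720577911} \approx 0.029116$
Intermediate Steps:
$n{\left(V,Y \right)} = \frac{V + \frac{2 Y}{82 + V}}{V + Y}$
$K = \sqrt{1157} \approx 34.015$
$\frac{1}{n{\left(19,41 \right)} + K} = \frac{1}{\frac{19^{2} + 2 \cdot 41 + 82 \cdot 19}{19^{2} + 82 \cdot 19 + 82 \cdot 41 + 19 \cdot 41} + \sqrt{1157}} = \frac{1}{\frac{361 + 82 + 1558}{361 + 1558 + 3362 + 779} + \sqrt{1157}} = \frac{1}{\frac{1}{6060} \cdot 2001 + \sqrt{1157}} = \frac{1}{\frac{667}{2020} + \sqrt{1157}}$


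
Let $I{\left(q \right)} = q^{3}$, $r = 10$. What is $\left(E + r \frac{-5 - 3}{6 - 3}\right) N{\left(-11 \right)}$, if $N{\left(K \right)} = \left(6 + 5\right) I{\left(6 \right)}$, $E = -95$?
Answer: $-289080$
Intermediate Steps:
$N{\left(K \right)} = 2376$ ($N{\left(K \right)} = \left(6 + 5\right) 6^{3} = 11 \cdot 216 = 2376$)
$\left(E + r \frac{-5 - 3}{6 - 3}\right) N{\left(-11 \right)} = \left(-95 + 10 \frac{-5 - 3}{6 - 3}\right) 2376 = \left(-95 + 10 \left(- \frac{8}{3}\right)\right) 2376 = \left(-95 - \frac{80}{3}\right) 2376 = \left(- \frac{365}{3}\right) 2376 = -289080$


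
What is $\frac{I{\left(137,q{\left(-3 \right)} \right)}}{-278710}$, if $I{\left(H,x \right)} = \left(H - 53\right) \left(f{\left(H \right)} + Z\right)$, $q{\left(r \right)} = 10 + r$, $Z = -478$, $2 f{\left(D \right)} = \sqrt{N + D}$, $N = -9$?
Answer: $\frac{20076}{139355} - \frac{168 \sqrt{2}}{139355} \approx 0.14236$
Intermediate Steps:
$f{\left(D \right)} = \frac{\sqrt{-9 + D}}{2}$
$I{\left(H,x \right)} = \left(-478 + \frac{\sqrt{-9 + H}}{2}\right) \left(-53 + H\right)$ ($I{\left(H,x \right)} = \left(H - 53\right) \left(\frac{\sqrt{-9 + H}}{2} - 478\right) = \left(-53 + H\right) \left(-478 + \frac{\sqrt{-9 + H}}{2}\right) = \left(-478 + \frac{\sqrt{-9 + H}}{2}\right) \left(-53 + H\right)$)
$\frac{I{\left(137,q{\left(-3 \right)} \right)}}{-278710} = \frac{25334 - 65486 - \frac{53 \sqrt{-9 + 137}}{2} + \frac{1}{2} \cdot 137 \sqrt{-9 + 137}}{-278710} = \left(25334 - 65486 - \frac{53 \sqrt{128}}{2} + \frac{1}{2} \cdot 137 \sqrt{128}\right) \left(- \frac{1}{278710}\right) = \left(25334 - 65486 - \frac{53 \cdot 8 \sqrt{2}}{2} + \frac{1}{2} \cdot 137 \cdot 8 \sqrt{2}\right) \left(- \frac{1}{278710}\right) = \left(25334 - 65486 - 212 \sqrt{2} + 548 \sqrt{2}\right) \left(- \frac{1}{278710}\right) = \left(-40152 + 336 \sqrt{2}\right) \left(- \frac{1}{278710}\right) = \frac{20076}{139355} - \frac{168 \sqrt{2}}{139355}$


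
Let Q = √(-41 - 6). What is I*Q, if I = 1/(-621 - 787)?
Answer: -I*√47/1408 ≈ -0.0048691*I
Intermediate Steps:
I = -1/1408 (I = 1/(-1408) = -1/1408 ≈ -0.00071023)
Q = I*√47 (Q = √(-47) = I*√47 ≈ 6.8557*I)
I*Q = -I*√47/1408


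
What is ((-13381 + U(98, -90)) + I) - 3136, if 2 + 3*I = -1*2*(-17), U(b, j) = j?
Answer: -49789/3 ≈ -16596.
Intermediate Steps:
I = 32/3 (I = -2/3 + (-1*2*(-17))/3 = -2/3 + (-2*(-17))/3 = -2/3 + (1/3)*34 = -2/3 + 34/3 = 32/3 ≈ 10.667)
((-13381 + U(98, -90)) + I) - 3136 = ((-13381 - 90) + 32/3) - 3136 = (-13471 + 32/3) - 3136 = -40381/3 - 3136 = -49789/3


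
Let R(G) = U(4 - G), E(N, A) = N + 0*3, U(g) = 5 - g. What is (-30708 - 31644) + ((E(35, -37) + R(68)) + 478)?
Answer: -61770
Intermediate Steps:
E(N, A) = N (E(N, A) = N + 0 = N)
R(G) = 1 + G (R(G) = 5 - (4 - G) = 5 + (-4 + G) = 1 + G)
(-30708 - 31644) + ((E(35, -37) + R(68)) + 478) = (-30708 - 31644) + ((35 + (1 + 68)) + 478) = -62352 + ((35 + 69) + 478) = -62352 + (104 + 478) = -62352 + 582 = -61770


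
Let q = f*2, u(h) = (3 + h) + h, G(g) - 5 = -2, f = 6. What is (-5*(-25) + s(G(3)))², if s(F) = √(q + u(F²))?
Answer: (125 + √33)² ≈ 17094.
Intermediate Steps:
G(g) = 3 (G(g) = 5 - 2 = 3)
u(h) = 3 + 2*h
q = 12 (q = 6*2 = 12)
s(F) = √(15 + 2*F²) (s(F) = √(12 + (3 + 2*F²)) = √(15 + 2*F²))
(-5*(-25) + s(G(3)))² = (-5*(-25) + √(15 + 2*3²))² = (125 + √(15 + 2*9))² = (125 + √(15 + 18))² = (125 + √33)²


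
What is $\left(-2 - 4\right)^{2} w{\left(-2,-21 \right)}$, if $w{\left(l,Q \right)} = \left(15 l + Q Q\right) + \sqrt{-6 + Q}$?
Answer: $14796 + 108 i \sqrt{3} \approx 14796.0 + 187.06 i$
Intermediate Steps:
$w{\left(l,Q \right)} = Q^{2} + \sqrt{-6 + Q} + 15 l$ ($w{\left(l,Q \right)} = \left(15 l + Q^{2}\right) + \sqrt{-6 + Q} = \left(Q^{2} + 15 l\right) + \sqrt{-6 + Q} = Q^{2} + \sqrt{-6 + Q} + 15 l$)
$\left(-2 - 4\right)^{2} w{\left(-2,-21 \right)} = \left(-2 - 4\right)^{2} \left(\left(-21\right)^{2} + \sqrt{-6 - 21} + 15 \left(-2\right)\right) = \left(-6\right)^{2} \left(441 + \sqrt{-27} - 30\right) = 36 \left(441 + 3 i \sqrt{3} - 30\right) = 36 \left(411 + 3 i \sqrt{3}\right) = 14796 + 108 i \sqrt{3}$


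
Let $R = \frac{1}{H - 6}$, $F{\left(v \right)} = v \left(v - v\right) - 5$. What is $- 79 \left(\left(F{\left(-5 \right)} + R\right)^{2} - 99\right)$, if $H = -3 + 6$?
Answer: $\frac{50165}{9} \approx 5573.9$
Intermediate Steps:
$H = 3$
$F{\left(v \right)} = -5$ ($F{\left(v \right)} = v 0 - 5 = 0 - 5 = -5$)
$R = - \frac{1}{3}$ ($R = \frac{1}{3 - 6} = \frac{1}{-3} = - \frac{1}{3} \approx -0.33333$)
$- 79 \left(\left(F{\left(-5 \right)} + R\right)^{2} - 99\right) = - 79 \left(\left(-5 - \frac{1}{3}\right)^{2} - 99\right) = - 79 \left(\left(- \frac{16}{3}\right)^{2} - 99\right) = - 79 \left(\frac{256}{9} - 99\right) = \left(-79\right) \left(- \frac{635}{9}\right) = \frac{50165}{9}$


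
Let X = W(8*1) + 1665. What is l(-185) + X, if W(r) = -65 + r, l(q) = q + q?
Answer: 1238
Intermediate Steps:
l(q) = 2*q
X = 1608 (X = (-65 + 8*1) + 1665 = (-65 + 8) + 1665 = -57 + 1665 = 1608)
l(-185) + X = 2*(-185) + 1608 = -370 + 1608 = 1238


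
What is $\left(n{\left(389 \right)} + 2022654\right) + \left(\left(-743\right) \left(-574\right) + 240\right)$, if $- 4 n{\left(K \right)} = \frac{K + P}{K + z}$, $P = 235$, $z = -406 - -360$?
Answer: $\frac{840135812}{343} \approx 2.4494 \cdot 10^{6}$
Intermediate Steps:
$z = -46$ ($z = -406 + 360 = -46$)
$n{\left(K \right)} = - \frac{235 + K}{4 \left(-46 + K\right)}$ ($n{\left(K \right)} = - \frac{\left(K + 235\right) \frac{1}{K - 46}}{4} = - \frac{\left(235 + K\right) \frac{1}{-46 + K}}{4} = - \frac{\frac{1}{-46 + K} \left(235 + K\right)}{4} = - \frac{235 + K}{4 \left(-46 + K\right)}$)
$\left(n{\left(389 \right)} + 2022654\right) + \left(\left(-743\right) \left(-574\right) + 240\right) = \left(\frac{-235 - 389}{4 \left(-46 + 389\right)} + 2022654\right) + \left(\left(-743\right) \left(-574\right) + 240\right) = \left(\frac{-235 - 389}{4 \cdot 343} + 2022654\right) + \left(426482 + 240\right) = \left(\frac{1}{4} \cdot \frac{1}{343} \left(-624\right) + 2022654\right) + 426722 = \left(- \frac{156}{343} + 2022654\right) + 426722 = \frac{693770166}{343} + 426722 = \frac{840135812}{343}$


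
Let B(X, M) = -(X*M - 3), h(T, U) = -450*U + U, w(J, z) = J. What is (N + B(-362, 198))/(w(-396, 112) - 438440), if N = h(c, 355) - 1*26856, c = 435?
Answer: 28643/109709 ≈ 0.26108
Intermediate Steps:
h(T, U) = -449*U
B(X, M) = 3 - M*X (B(X, M) = -(M*X - 3) = -(-3 + M*X) = 3 - M*X)
N = -186251 (N = -449*355 - 1*26856 = -159395 - 26856 = -186251)
(N + B(-362, 198))/(w(-396, 112) - 438440) = (-186251 + (3 - 1*198*(-362)))/(-396 - 438440) = (-186251 + (3 + 71676))/(-438836) = (-186251 + 71679)*(-1/438836) = -114572*(-1/438836) = 28643/109709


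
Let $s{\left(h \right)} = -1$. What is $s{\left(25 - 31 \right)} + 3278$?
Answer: $3277$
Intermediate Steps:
$s{\left(25 - 31 \right)} + 3278 = -1 + 3278 = 3277$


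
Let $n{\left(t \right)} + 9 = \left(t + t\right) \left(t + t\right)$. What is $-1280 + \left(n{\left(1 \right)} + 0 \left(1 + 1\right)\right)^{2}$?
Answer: $-1255$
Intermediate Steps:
$n{\left(t \right)} = -9 + 4 t^{2}$ ($n{\left(t \right)} = -9 + \left(t + t\right) \left(t + t\right) = -9 + 2 t 2 t = -9 + 4 t^{2}$)
$-1280 + \left(n{\left(1 \right)} + 0 \left(1 + 1\right)\right)^{2} = -1280 + \left(\left(-9 + 4 \cdot 1^{2}\right) + 0 \left(1 + 1\right)\right)^{2} = -1280 + \left(\left(-9 + 4 \cdot 1\right) + 0 \cdot 2\right)^{2} = -1280 + \left(\left(-9 + 4\right) + 0\right)^{2} = -1280 + \left(-5 + 0\right)^{2} = -1280 + \left(-5\right)^{2} = -1280 + 25 = -1255$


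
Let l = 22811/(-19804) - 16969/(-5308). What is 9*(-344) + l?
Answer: -40654425923/13139954 ≈ -3094.0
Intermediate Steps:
l = 26871661/13139954 (l = 22811*(-1/19804) - 16969*(-1/5308) = -22811/19804 + 16969/5308 = 26871661/13139954 ≈ 2.0450)
9*(-344) + l = 9*(-344) + 26871661/13139954 = -3096 + 26871661/13139954 = -40654425923/13139954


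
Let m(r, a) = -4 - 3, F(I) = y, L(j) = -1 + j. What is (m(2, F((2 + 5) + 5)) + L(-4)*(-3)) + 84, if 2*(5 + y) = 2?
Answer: 92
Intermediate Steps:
y = -4 (y = -5 + (½)*2 = -5 + 1 = -4)
F(I) = -4
m(r, a) = -7
(m(2, F((2 + 5) + 5)) + L(-4)*(-3)) + 84 = (-7 + (-1 - 4)*(-3)) + 84 = (-7 - 5*(-3)) + 84 = (-7 + 15) + 84 = 8 + 84 = 92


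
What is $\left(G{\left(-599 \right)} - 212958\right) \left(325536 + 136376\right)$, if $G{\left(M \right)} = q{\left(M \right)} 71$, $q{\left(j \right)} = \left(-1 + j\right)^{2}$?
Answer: $11708102864304$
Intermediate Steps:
$G{\left(M \right)} = 71 \left(-1 + M\right)^{2}$ ($G{\left(M \right)} = \left(-1 + M\right)^{2} \cdot 71 = 71 \left(-1 + M\right)^{2}$)
$\left(G{\left(-599 \right)} - 212958\right) \left(325536 + 136376\right) = \left(71 \left(-1 - 599\right)^{2} - 212958\right) \left(325536 + 136376\right) = \left(71 \left(-600\right)^{2} - 212958\right) 461912 = \left(71 \cdot 360000 - 212958\right) 461912 = \left(25560000 - 212958\right) 461912 = 25347042 \cdot 461912 = 11708102864304$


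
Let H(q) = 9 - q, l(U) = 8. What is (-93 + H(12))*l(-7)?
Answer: -768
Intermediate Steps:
(-93 + H(12))*l(-7) = (-93 + (9 - 1*12))*8 = (-93 + (9 - 12))*8 = (-93 - 3)*8 = -96*8 = -768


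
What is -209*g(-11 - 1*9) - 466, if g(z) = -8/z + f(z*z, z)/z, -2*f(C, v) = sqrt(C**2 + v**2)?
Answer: -2748/5 - 209*sqrt(401)/2 ≈ -2642.2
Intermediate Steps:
f(C, v) = -sqrt(C**2 + v**2)/2
g(z) = -8/z - sqrt(z**2 + z**4)/(2*z) (g(z) = -8/z + (-sqrt((z*z)**2 + z**2)/2)/z = -8/z + (-sqrt((z**2)**2 + z**2)/2)/z = -8/z + (-sqrt(z**4 + z**2)/2)/z = -8/z + (-sqrt(z**2 + z**4)/2)/z = -8/z - sqrt(z**2 + z**4)/(2*z))
-209*g(-11 - 1*9) - 466 = -209*(-16 - sqrt((-11 - 1*9)**2 + (-11 - 1*9)**4))/(2*(-11 - 1*9)) - 466 = -209*(-16 - sqrt((-11 - 9)**2 + (-11 - 9)**4))/(2*(-11 - 9)) - 466 = -209*(-16 - sqrt((-20)**2 + (-20)**4))/(2*(-20)) - 466 = -209*(-1)*(-16 - sqrt(400 + 160000))/(2*20) - 466 = -209*(-1)*(-16 - sqrt(160400))/(2*20) - 466 = -209*(-1)*(-16 - 20*sqrt(401))/(2*20) - 466 = -209*(2/5 + sqrt(401)/2) - 466 = (-418/5 - 209*sqrt(401)/2) - 466 = -2748/5 - 209*sqrt(401)/2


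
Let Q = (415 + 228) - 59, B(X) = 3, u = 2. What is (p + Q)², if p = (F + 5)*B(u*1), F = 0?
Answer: 358801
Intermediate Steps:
p = 15 (p = (0 + 5)*3 = 5*3 = 15)
Q = 584 (Q = 643 - 59 = 584)
(p + Q)² = (15 + 584)² = 599² = 358801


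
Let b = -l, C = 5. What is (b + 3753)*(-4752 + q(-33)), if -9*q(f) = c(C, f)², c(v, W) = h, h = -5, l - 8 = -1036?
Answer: -204593333/9 ≈ -2.2733e+7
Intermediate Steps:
l = -1028 (l = 8 - 1036 = -1028)
c(v, W) = -5
b = 1028 (b = -1*(-1028) = 1028)
q(f) = -25/9 (q(f) = -⅑*(-5)² = -⅑*25 = -25/9)
(b + 3753)*(-4752 + q(-33)) = (1028 + 3753)*(-4752 - 25/9) = 4781*(-42793/9) = -204593333/9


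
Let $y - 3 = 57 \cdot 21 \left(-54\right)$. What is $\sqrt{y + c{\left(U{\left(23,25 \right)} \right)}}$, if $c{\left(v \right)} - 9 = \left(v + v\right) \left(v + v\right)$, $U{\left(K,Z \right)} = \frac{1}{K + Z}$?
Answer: $\frac{5 i \sqrt{1488983}}{24} \approx 254.22 i$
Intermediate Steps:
$c{\left(v \right)} = 9 + 4 v^{2}$ ($c{\left(v \right)} = 9 + \left(v + v\right) \left(v + v\right) = 9 + 2 v 2 v = 9 + 4 v^{2}$)
$y = -64635$ ($y = 3 + 57 \cdot 21 \left(-54\right) = 3 + 1197 \left(-54\right) = 3 - 64638 = -64635$)
$\sqrt{y + c{\left(U{\left(23,25 \right)} \right)}} = \sqrt{-64635 + \left(9 + 4 \left(\frac{1}{23 + 25}\right)^{2}\right)} = \sqrt{-64635 + \left(9 + 4 \left(\frac{1}{48}\right)^{2}\right)} = \sqrt{-64635 + \left(9 + \frac{4}{2304}\right)} = \sqrt{-64635 + \left(9 + 4 \cdot \frac{1}{2304}\right)} = \sqrt{-64635 + \left(9 + \frac{1}{576}\right)} = \sqrt{-64635 + \frac{5185}{576}} = \sqrt{- \frac{37224575}{576}} = \frac{5 i \sqrt{1488983}}{24}$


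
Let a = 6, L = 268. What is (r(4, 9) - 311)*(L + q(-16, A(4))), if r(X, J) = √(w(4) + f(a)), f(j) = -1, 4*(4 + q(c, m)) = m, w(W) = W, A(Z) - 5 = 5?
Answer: -165763/2 + 533*√3/2 ≈ -82420.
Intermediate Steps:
A(Z) = 10 (A(Z) = 5 + 5 = 10)
q(c, m) = -4 + m/4
r(X, J) = √3 (r(X, J) = √(4 - 1) = √3)
(r(4, 9) - 311)*(L + q(-16, A(4))) = (√3 - 311)*(268 + (-4 + (¼)*10)) = (-311 + √3)*(268 + (-4 + 5/2)) = (-311 + √3)*(268 - 3/2) = (-311 + √3)*(533/2) = -165763/2 + 533*√3/2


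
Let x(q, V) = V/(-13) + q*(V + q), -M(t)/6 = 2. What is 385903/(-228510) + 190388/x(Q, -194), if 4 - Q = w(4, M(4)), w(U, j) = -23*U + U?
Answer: -306287259017/13916030490 ≈ -22.010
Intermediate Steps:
M(t) = -12 (M(t) = -6*2 = -12)
w(U, j) = -22*U
Q = 92 (Q = 4 - (-22)*4 = 4 - 1*(-88) = 4 + 88 = 92)
x(q, V) = -V/13 + q*(V + q) (x(q, V) = V*(-1/13) + q*(V + q) = -V/13 + q*(V + q))
385903/(-228510) + 190388/x(Q, -194) = 385903/(-228510) + 190388/(92² - 1/13*(-194) - 194*92) = 385903*(-1/228510) + 190388/(8464 + 194/13 - 17848) = -385903/228510 + 190388/(-121798/13) = -385903/228510 + 190388*(-13/121798) = -385903/228510 - 1237522/60899 = -306287259017/13916030490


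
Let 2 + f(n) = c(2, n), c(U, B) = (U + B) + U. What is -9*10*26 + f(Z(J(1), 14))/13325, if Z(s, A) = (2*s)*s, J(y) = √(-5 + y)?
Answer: -31180506/13325 ≈ -2340.0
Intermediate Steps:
c(U, B) = B + 2*U (c(U, B) = (B + U) + U = B + 2*U)
Z(s, A) = 2*s²
f(n) = 2 + n (f(n) = -2 + (n + 2*2) = -2 + (n + 4) = -2 + (4 + n) = 2 + n)
-9*10*26 + f(Z(J(1), 14))/13325 = -9*10*26 + (2 + 2*(√(-5 + 1))²)/13325 = -90*26 + (2 + 2*(√(-4))²)*(1/13325) = -2340 + (2 + 2*(2*I)²)*(1/13325) = -2340 + (2 + 2*(-4))*(1/13325) = -2340 + (2 - 8)*(1/13325) = -2340 - 6*1/13325 = -2340 - 6/13325 = -31180506/13325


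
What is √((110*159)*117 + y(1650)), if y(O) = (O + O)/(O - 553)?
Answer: √2462575559070/1097 ≈ 1430.5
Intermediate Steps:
y(O) = 2*O/(-553 + O) (y(O) = (2*O)/(-553 + O) = 2*O/(-553 + O))
√((110*159)*117 + y(1650)) = √((110*159)*117 + 2*1650/(-553 + 1650)) = √(17490*117 + 2*1650/1097) = √(2046330 + 2*1650*(1/1097)) = √(2046330 + 3300/1097) = √(2244827310/1097) = √2462575559070/1097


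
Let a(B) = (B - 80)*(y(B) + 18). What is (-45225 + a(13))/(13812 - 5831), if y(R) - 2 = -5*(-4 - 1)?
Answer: -48240/7981 ≈ -6.0444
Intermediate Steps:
y(R) = 27 (y(R) = 2 - 5*(-4 - 1) = 2 - 5*(-5) = 2 + 25 = 27)
a(B) = -3600 + 45*B (a(B) = (B - 80)*(27 + 18) = (-80 + B)*45 = -3600 + 45*B)
(-45225 + a(13))/(13812 - 5831) = (-45225 + (-3600 + 45*13))/(13812 - 5831) = (-45225 + (-3600 + 585))/7981 = (-45225 - 3015)*(1/7981) = -48240*1/7981 = -48240/7981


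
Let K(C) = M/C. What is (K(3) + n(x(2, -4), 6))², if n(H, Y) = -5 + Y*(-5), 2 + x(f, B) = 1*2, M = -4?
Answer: 11881/9 ≈ 1320.1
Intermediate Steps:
x(f, B) = 0 (x(f, B) = -2 + 1*2 = -2 + 2 = 0)
n(H, Y) = -5 - 5*Y
K(C) = -4/C
(K(3) + n(x(2, -4), 6))² = (-4/3 + (-5 - 5*6))² = (-4*⅓ + (-5 - 30))² = (-4/3 - 35)² = (-109/3)² = 11881/9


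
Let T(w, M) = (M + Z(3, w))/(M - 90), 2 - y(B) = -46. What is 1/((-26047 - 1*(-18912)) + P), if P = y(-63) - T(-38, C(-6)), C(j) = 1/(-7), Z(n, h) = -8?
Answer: -631/4471954 ≈ -0.00014110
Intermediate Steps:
y(B) = 48 (y(B) = 2 - 1*(-46) = 2 + 46 = 48)
C(j) = -⅐
T(w, M) = (-8 + M)/(-90 + M) (T(w, M) = (M - 8)/(M - 90) = (-8 + M)/(-90 + M))
P = 30231/631 (P = 48 - (-8 - ⅐)/(-90 - ⅐) = 48 - (-57)/((-631/7)*7) = 48 - (-7)*(-57)/(631*7) = 48 - 1*57/631 = 48 - 57/631 = 30231/631 ≈ 47.910)
1/((-26047 - 1*(-18912)) + P) = 1/((-26047 - 1*(-18912)) + 30231/631) = 1/((-26047 + 18912) + 30231/631) = 1/(-7135 + 30231/631) = 1/(-4471954/631) = -631/4471954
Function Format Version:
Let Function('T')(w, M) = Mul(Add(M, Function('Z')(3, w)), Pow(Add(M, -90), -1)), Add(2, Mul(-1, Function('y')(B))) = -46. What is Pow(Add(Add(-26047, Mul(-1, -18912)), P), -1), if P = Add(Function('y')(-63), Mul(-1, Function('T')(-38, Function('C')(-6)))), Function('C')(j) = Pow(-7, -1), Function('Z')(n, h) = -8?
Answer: Rational(-631, 4471954) ≈ -0.00014110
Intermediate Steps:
Function('y')(B) = 48 (Function('y')(B) = Add(2, Mul(-1, -46)) = Add(2, 46) = 48)
Function('C')(j) = Rational(-1, 7)
Function('T')(w, M) = Mul(Pow(Add(-90, M), -1), Add(-8, M)) (Function('T')(w, M) = Mul(Add(M, -8), Pow(Add(M, -90), -1)) = Mul(Add(-8, M), Pow(Add(-90, M), -1)) = Mul(Pow(Add(-90, M), -1), Add(-8, M)))
P = Rational(30231, 631) (P = Add(48, Mul(-1, Mul(Pow(Add(-90, Rational(-1, 7)), -1), Add(-8, Rational(-1, 7))))) = Add(48, Mul(-1, Mul(Pow(Rational(-631, 7), -1), Rational(-57, 7)))) = Add(48, Mul(-1, Mul(Rational(-7, 631), Rational(-57, 7)))) = Add(48, Mul(-1, Rational(57, 631))) = Add(48, Rational(-57, 631)) = Rational(30231, 631) ≈ 47.910)
Pow(Add(Add(-26047, Mul(-1, -18912)), P), -1) = Pow(Add(Add(-26047, Mul(-1, -18912)), Rational(30231, 631)), -1) = Pow(Add(Add(-26047, 18912), Rational(30231, 631)), -1) = Pow(Add(-7135, Rational(30231, 631)), -1) = Pow(Rational(-4471954, 631), -1) = Rational(-631, 4471954)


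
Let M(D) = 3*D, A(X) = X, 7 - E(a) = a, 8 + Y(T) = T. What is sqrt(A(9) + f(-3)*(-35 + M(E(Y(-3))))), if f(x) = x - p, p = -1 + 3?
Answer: I*sqrt(86) ≈ 9.2736*I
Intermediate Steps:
p = 2
Y(T) = -8 + T
f(x) = -2 + x (f(x) = x - 1*2 = x - 2 = -2 + x)
E(a) = 7 - a
sqrt(A(9) + f(-3)*(-35 + M(E(Y(-3))))) = sqrt(9 + (-2 - 3)*(-35 + 3*(7 - (-8 - 3)))) = sqrt(9 - 5*(-35 + 3*(7 - 1*(-11)))) = sqrt(9 - 5*(-35 + 3*(7 + 11))) = sqrt(9 - 5*(-35 + 3*18)) = sqrt(9 - 5*(-35 + 54)) = sqrt(9 - 5*19) = sqrt(9 - 95) = sqrt(-86) = I*sqrt(86)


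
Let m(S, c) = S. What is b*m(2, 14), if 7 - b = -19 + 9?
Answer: 34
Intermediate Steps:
b = 17 (b = 7 - (-19 + 9) = 7 - 1*(-10) = 7 + 10 = 17)
b*m(2, 14) = 17*2 = 34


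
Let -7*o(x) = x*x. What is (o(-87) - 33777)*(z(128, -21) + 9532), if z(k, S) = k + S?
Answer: -335999016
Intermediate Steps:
o(x) = -x²/7 (o(x) = -x*x/7 = -x²/7)
z(k, S) = S + k
(o(-87) - 33777)*(z(128, -21) + 9532) = (-⅐*(-87)² - 33777)*((-21 + 128) + 9532) = (-⅐*7569 - 33777)*(107 + 9532) = (-7569/7 - 33777)*9639 = -244008/7*9639 = -335999016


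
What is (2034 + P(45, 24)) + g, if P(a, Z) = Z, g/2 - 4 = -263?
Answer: 1540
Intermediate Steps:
g = -518 (g = 8 + 2*(-263) = 8 - 526 = -518)
(2034 + P(45, 24)) + g = (2034 + 24) - 518 = 2058 - 518 = 1540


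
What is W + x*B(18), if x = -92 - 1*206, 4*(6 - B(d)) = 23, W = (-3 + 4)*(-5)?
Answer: -159/2 ≈ -79.500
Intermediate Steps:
W = -5 (W = 1*(-5) = -5)
B(d) = ¼ (B(d) = 6 - ¼*23 = 6 - 23/4 = ¼)
x = -298 (x = -92 - 206 = -298)
W + x*B(18) = -5 - 298*¼ = -5 - 149/2 = -159/2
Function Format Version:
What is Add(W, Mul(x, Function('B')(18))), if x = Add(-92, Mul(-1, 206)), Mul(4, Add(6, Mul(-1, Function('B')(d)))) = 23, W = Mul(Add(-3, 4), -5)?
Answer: Rational(-159, 2) ≈ -79.500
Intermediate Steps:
W = -5 (W = Mul(1, -5) = -5)
Function('B')(d) = Rational(1, 4) (Function('B')(d) = Add(6, Mul(Rational(-1, 4), 23)) = Add(6, Rational(-23, 4)) = Rational(1, 4))
x = -298 (x = Add(-92, -206) = -298)
Add(W, Mul(x, Function('B')(18))) = Add(-5, Mul(-298, Rational(1, 4))) = Add(-5, Rational(-149, 2)) = Rational(-159, 2)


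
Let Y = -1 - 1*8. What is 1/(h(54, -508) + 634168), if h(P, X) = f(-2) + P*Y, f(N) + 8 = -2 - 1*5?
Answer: 1/633667 ≈ 1.5781e-6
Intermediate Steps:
Y = -9 (Y = -1 - 8 = -9)
f(N) = -15 (f(N) = -8 + (-2 - 1*5) = -8 + (-2 - 5) = -8 - 7 = -15)
h(P, X) = -15 - 9*P (h(P, X) = -15 + P*(-9) = -15 - 9*P)
1/(h(54, -508) + 634168) = 1/((-15 - 9*54) + 634168) = 1/((-15 - 486) + 634168) = 1/(-501 + 634168) = 1/633667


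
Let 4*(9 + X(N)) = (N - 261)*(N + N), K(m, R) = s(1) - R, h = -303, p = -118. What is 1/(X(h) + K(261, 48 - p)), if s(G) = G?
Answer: 1/85272 ≈ 1.1727e-5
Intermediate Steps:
K(m, R) = 1 - R
X(N) = -9 + N*(-261 + N)/2 (X(N) = -9 + ((N - 261)*(N + N))/4 = -9 + ((-261 + N)*(2*N))/4 = -9 + (2*N*(-261 + N))/4 = -9 + N*(-261 + N)/2)
1/(X(h) + K(261, 48 - p)) = 1/((-9 + (½)*(-303)² - 261/2*(-303)) + (1 - (48 - 1*(-118)))) = 1/((-9 + (½)*91809 + 79083/2) + (1 - (48 + 118))) = 1/((-9 + 91809/2 + 79083/2) + (1 - 1*166)) = 1/(85437 + (1 - 166)) = 1/(85437 - 165) = 1/85272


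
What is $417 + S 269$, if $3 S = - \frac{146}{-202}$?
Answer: $\frac{145988}{303} \approx 481.81$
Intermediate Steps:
$S = \frac{73}{303}$ ($S = \frac{\left(-146\right) \frac{1}{-202}}{3} = \frac{\left(-146\right) \left(- \frac{1}{202}\right)}{3} = \frac{1}{3} \cdot \frac{73}{101} = \frac{73}{303} \approx 0.24092$)
$417 + S 269 = 417 + \frac{73}{303} \cdot 269 = 417 + \frac{19637}{303} = \frac{145988}{303}$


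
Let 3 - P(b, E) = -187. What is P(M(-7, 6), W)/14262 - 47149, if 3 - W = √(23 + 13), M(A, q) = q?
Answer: -336219424/7131 ≈ -47149.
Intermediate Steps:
W = -3 (W = 3 - √(23 + 13) = 3 - √36 = 3 - 1*6 = 3 - 6 = -3)
P(b, E) = 190 (P(b, E) = 3 - 1*(-187) = 3 + 187 = 190)
P(M(-7, 6), W)/14262 - 47149 = 190/14262 - 47149 = 190*(1/14262) - 47149 = 95/7131 - 47149 = -336219424/7131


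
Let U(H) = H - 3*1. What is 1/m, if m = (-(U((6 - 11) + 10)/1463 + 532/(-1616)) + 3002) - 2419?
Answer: 591052/344777087 ≈ 0.0017143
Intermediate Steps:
U(H) = -3 + H (U(H) = H - 3 = -3 + H)
m = 344777087/591052 (m = (-((-3 + ((6 - 11) + 10))/1463 + 532/(-1616)) + 3002) - 2419 = (-((-3 + (-5 + 10))*(1/1463) + 532*(-1/1616)) + 3002) - 2419 = (-((-3 + 5)*(1/1463) - 133/404) + 3002) - 2419 = (-(2*(1/1463) - 133/404) + 3002) - 2419 = (-(2/1463 - 133/404) + 3002) - 2419 = (-1*(-193771/591052) + 3002) - 2419 = (193771/591052 + 3002) - 2419 = 1774531875/591052 - 2419 = 344777087/591052 ≈ 583.33)
1/m = 1/(344777087/591052) = 591052/344777087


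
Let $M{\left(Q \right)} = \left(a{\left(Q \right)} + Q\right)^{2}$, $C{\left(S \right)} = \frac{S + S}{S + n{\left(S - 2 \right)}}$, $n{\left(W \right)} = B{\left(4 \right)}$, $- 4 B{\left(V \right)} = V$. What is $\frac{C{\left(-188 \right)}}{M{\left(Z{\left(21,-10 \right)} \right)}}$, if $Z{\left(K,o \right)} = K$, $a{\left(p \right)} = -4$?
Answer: $\frac{376}{54621} \approx 0.0068838$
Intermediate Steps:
$B{\left(V \right)} = - \frac{V}{4}$
$n{\left(W \right)} = -1$ ($n{\left(W \right)} = \left(- \frac{1}{4}\right) 4 = -1$)
$C{\left(S \right)} = \frac{2 S}{-1 + S}$ ($C{\left(S \right)} = \frac{S + S}{S - 1} = \frac{2 S}{-1 + S}$)
$M{\left(Q \right)} = \left(-4 + Q\right)^{2}$
$\frac{C{\left(-188 \right)}}{M{\left(Z{\left(21,-10 \right)} \right)}} = \frac{2 \left(-188\right) \frac{1}{-1 - 188}}{\left(-4 + 21\right)^{2}} = \frac{2 \left(-188\right) \frac{1}{-189}}{17^{2}} = \frac{2 \left(-188\right) \left(- \frac{1}{189}\right)}{289} = \frac{376}{189} \cdot \frac{1}{289} = \frac{376}{54621}$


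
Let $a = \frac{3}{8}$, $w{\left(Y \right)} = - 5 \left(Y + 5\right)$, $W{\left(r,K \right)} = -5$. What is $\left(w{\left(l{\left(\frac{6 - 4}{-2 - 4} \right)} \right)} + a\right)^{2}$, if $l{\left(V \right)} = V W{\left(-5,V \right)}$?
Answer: $\frac{625681}{576} \approx 1086.3$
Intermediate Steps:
$l{\left(V \right)} = - 5 V$ ($l{\left(V \right)} = V \left(-5\right) = - 5 V$)
$w{\left(Y \right)} = -25 - 5 Y$ ($w{\left(Y \right)} = - 5 \left(5 + Y\right) = -25 - 5 Y$)
$a = \frac{3}{8}$ ($a = 3 \cdot \frac{1}{8} = \frac{3}{8} \approx 0.375$)
$\left(w{\left(l{\left(\frac{6 - 4}{-2 - 4} \right)} \right)} + a\right)^{2} = \left(\left(-25 - 5 \left(- 5 \frac{6 - 4}{-2 - 4}\right)\right) + \frac{3}{8}\right)^{2} = \left(\left(-25 - 5 \left(- 5 \frac{2}{-6}\right)\right) + \frac{3}{8}\right)^{2} = \left(\left(-25 - 5 \left(- 5 \cdot 2 \left(- \frac{1}{6}\right)\right)\right) + \frac{3}{8}\right)^{2} = \left(\left(-25 - 5 \left(\left(-5\right) \left(- \frac{1}{3}\right)\right)\right) + \frac{3}{8}\right)^{2} = \left(\left(-25 - \frac{25}{3}\right) + \frac{3}{8}\right)^{2} = \left(- \frac{100}{3} + \frac{3}{8}\right)^{2} = \left(- \frac{791}{24}\right)^{2} = \frac{625681}{576}$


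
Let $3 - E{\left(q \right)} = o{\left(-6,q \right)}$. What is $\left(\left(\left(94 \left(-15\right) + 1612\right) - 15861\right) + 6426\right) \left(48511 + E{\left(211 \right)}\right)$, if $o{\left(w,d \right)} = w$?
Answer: $-447985160$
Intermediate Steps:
$E{\left(q \right)} = 9$ ($E{\left(q \right)} = 3 - -6 = 3 + 6 = 9$)
$\left(\left(\left(94 \left(-15\right) + 1612\right) - 15861\right) + 6426\right) \left(48511 + E{\left(211 \right)}\right) = \left(\left(\left(94 \left(-15\right) + 1612\right) - 15861\right) + 6426\right) \left(48511 + 9\right) = \left(\left(\left(-1410 + 1612\right) - 15861\right) + 6426\right) 48520 = \left(\left(202 - 15861\right) + 6426\right) 48520 = \left(-15659 + 6426\right) 48520 = \left(-9233\right) 48520 = -447985160$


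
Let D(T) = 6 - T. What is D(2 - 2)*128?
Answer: 768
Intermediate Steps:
D(2 - 2)*128 = (6 - (2 - 2))*128 = (6 - 1*0)*128 = (6 + 0)*128 = 6*128 = 768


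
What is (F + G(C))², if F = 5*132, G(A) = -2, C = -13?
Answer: 432964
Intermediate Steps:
F = 660
(F + G(C))² = (660 - 2)² = 658² = 432964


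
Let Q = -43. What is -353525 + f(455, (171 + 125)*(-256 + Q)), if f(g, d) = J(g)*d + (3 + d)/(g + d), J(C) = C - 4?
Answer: -3545630036120/88049 ≈ -4.0269e+7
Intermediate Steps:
J(C) = -4 + C
f(g, d) = d*(-4 + g) + (3 + d)/(d + g) (f(g, d) = (-4 + g)*d + (3 + d)/(g + d) = d*(-4 + g) + (3 + d)/(d + g))
-353525 + f(455, (171 + 125)*(-256 + Q)) = -353525 + (3 + (171 + 125)*(-256 - 43) + ((171 + 125)*(-256 - 43))²*(-4 + 455) + ((171 + 125)*(-256 - 43))*455*(-4 + 455))/((171 + 125)*(-256 - 43) + 455) = -353525 + (3 + 296*(-299) + (296*(-299))²*451 + (296*(-299))*455*451)/(296*(-299) + 455) = -353525 + (3 - 88504 + (-88504)²*451 - 88504*455*451)/(-88504 + 455) = -353525 + (3 - 88504 + 7832958016*451 - 18161463320)/(-88049) = -353525 - (3 - 88504 + 3532664065216 - 18161463320)/88049 = -353525 - 1/88049*3514502513395 = -353525 - 3514502513395/88049 = -3545630036120/88049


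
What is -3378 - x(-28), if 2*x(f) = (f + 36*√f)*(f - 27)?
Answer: -4148 + 1980*I*√7 ≈ -4148.0 + 5238.6*I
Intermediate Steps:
x(f) = (-27 + f)*(f + 36*√f)/2 (x(f) = ((f + 36*√f)*(f - 27))/2 = ((f + 36*√f)*(-27 + f))/2 = ((-27 + f)*(f + 36*√f))/2 = (-27 + f)*(f + 36*√f)/2)
-3378 - x(-28) = -3378 - ((½)*(-28)² - 972*I*√7 + 18*(-28)^(3/2) - 27/2*(-28)) = -3378 - ((½)*784 - 972*I*√7 + 18*(-56*I*√7) + 378) = -3378 - (392 - 972*I*√7 - 1008*I*√7 + 378) = -3378 - (770 - 1980*I*√7) = -3378 + (-770 + 1980*I*√7) = -4148 + 1980*I*√7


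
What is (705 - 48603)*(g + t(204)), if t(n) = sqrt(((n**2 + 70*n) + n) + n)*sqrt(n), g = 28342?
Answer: -1357525116 - 19542384*sqrt(69) ≈ -1.5199e+9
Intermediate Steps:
t(n) = sqrt(n)*sqrt(n**2 + 72*n) (t(n) = sqrt((n**2 + 71*n) + n)*sqrt(n) = sqrt(n**2 + 72*n)*sqrt(n) = sqrt(n)*sqrt(n**2 + 72*n))
(705 - 48603)*(g + t(204)) = (705 - 48603)*(28342 + sqrt(204)*sqrt(204*(72 + 204))) = -47898*(28342 + (2*sqrt(51))*sqrt(204*276)) = -47898*(28342 + (2*sqrt(51))*sqrt(56304)) = -47898*(28342 + (2*sqrt(51))*(12*sqrt(391))) = -47898*(28342 + 408*sqrt(69)) = -1357525116 - 19542384*sqrt(69)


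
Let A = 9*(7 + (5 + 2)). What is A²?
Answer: 15876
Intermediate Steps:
A = 126 (A = 9*(7 + 7) = 9*14 = 126)
A² = 126² = 15876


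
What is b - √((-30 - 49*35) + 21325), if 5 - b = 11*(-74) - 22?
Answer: 841 - 2*√4895 ≈ 701.07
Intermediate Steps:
b = 841 (b = 5 - (11*(-74) - 22) = 5 - (-814 - 22) = 5 - 1*(-836) = 5 + 836 = 841)
b - √((-30 - 49*35) + 21325) = 841 - √((-30 - 49*35) + 21325) = 841 - √((-30 - 1715) + 21325) = 841 - √(-1745 + 21325) = 841 - √19580 = 841 - 2*√4895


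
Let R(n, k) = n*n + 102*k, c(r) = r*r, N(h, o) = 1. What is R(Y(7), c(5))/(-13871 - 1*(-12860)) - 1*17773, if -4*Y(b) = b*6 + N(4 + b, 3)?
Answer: -287538697/16176 ≈ -17776.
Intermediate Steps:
c(r) = r²
Y(b) = -¼ - 3*b/2 (Y(b) = -(b*6 + 1)/4 = -(6*b + 1)/4 = -(1 + 6*b)/4 = -¼ - 3*b/2)
R(n, k) = n² + 102*k
R(Y(7), c(5))/(-13871 - 1*(-12860)) - 1*17773 = ((-¼ - 3/2*7)² + 102*5²)/(-13871 - 1*(-12860)) - 1*17773 = ((-¼ - 21/2)² + 102*25)/(-13871 + 12860) - 17773 = ((-43/4)² + 2550)/(-1011) - 17773 = (1849/16 + 2550)*(-1/1011) - 17773 = (42649/16)*(-1/1011) - 17773 = -42649/16176 - 17773 = -287538697/16176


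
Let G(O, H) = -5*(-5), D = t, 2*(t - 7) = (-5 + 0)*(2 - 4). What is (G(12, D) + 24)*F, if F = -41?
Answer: -2009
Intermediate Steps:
t = 12 (t = 7 + ((-5 + 0)*(2 - 4))/2 = 7 + (-5*(-2))/2 = 7 + (1/2)*10 = 7 + 5 = 12)
D = 12
G(O, H) = 25
(G(12, D) + 24)*F = (25 + 24)*(-41) = 49*(-41) = -2009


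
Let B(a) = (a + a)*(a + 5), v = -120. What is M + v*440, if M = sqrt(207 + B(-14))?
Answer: -52800 + 3*sqrt(51) ≈ -52779.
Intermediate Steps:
B(a) = 2*a*(5 + a) (B(a) = (2*a)*(5 + a) = 2*a*(5 + a))
M = 3*sqrt(51) (M = sqrt(207 + 2*(-14)*(5 - 14)) = sqrt(207 + 2*(-14)*(-9)) = sqrt(207 + 252) = sqrt(459) = 3*sqrt(51) ≈ 21.424)
M + v*440 = 3*sqrt(51) - 120*440 = 3*sqrt(51) - 52800 = -52800 + 3*sqrt(51)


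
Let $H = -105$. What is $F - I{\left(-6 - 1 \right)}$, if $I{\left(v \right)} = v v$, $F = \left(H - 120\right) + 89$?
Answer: $-185$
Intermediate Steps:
$F = -136$ ($F = \left(-105 - 120\right) + 89 = -225 + 89 = -136$)
$I{\left(v \right)} = v^{2}$
$F - I{\left(-6 - 1 \right)} = -136 - \left(-6 - 1\right)^{2} = -136 - \left(-7\right)^{2} = -136 - 49 = -185$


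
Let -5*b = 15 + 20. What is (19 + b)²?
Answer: 144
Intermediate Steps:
b = -7 (b = -(15 + 20)/5 = -⅕*35 = -7)
(19 + b)² = (19 - 7)² = 12² = 144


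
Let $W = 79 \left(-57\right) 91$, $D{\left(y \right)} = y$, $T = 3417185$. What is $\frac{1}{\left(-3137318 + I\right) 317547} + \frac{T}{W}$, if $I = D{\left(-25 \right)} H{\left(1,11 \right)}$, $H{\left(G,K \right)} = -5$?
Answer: $- \frac{59723174928565744}{7161726555629919} \approx -8.3392$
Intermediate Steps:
$W = -409773$ ($W = \left(-4503\right) 91 = -409773$)
$I = 125$ ($I = \left(-25\right) \left(-5\right) = 125$)
$\frac{1}{\left(-3137318 + I\right) 317547} + \frac{T}{W} = \frac{1}{\left(-3137318 + 125\right) 317547} + \frac{3417185}{-409773} = \frac{1}{-3137193} \cdot \frac{1}{317547} + 3417185 \left(- \frac{1}{409773}\right) = \left(- \frac{1}{3137193}\right) \frac{1}{317547} - \frac{3417185}{409773} = - \frac{1}{996206225571} - \frac{3417185}{409773} = - \frac{59723174928565744}{7161726555629919}$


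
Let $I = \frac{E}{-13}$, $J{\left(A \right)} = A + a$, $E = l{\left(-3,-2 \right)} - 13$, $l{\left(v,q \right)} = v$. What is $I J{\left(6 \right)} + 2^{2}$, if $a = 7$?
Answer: $20$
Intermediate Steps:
$E = -16$ ($E = -3 - 13 = -16$)
$J{\left(A \right)} = 7 + A$ ($J{\left(A \right)} = A + 7 = 7 + A$)
$I = \frac{16}{13}$ ($I = - \frac{16}{-13} = \left(-16\right) \left(- \frac{1}{13}\right) = \frac{16}{13} \approx 1.2308$)
$I J{\left(6 \right)} + 2^{2} = \frac{16 \left(7 + 6\right)}{13} + 2^{2} = \frac{16}{13} \cdot 13 + 4 = 16 + 4 = 20$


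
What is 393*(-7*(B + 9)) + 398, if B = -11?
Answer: 5900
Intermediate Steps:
393*(-7*(B + 9)) + 398 = 393*(-7*(-11 + 9)) + 398 = 393*(-7*(-2)) + 398 = 393*14 + 398 = 5502 + 398 = 5900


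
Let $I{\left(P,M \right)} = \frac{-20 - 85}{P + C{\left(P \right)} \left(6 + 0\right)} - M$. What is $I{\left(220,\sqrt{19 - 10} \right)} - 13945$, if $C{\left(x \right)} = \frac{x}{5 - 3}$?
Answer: $- \frac{2454869}{176} \approx -13948.0$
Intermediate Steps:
$C{\left(x \right)} = \frac{x}{2}$
$I{\left(P,M \right)} = - M - \frac{105}{4 P}$ ($I{\left(P,M \right)} = \frac{-20 - 85}{P + \frac{P}{2} \left(6 + 0\right)} - M = - \frac{105}{P + \frac{P}{2} \cdot 6} - M = - \frac{105}{P + 3 P} - M = - \frac{105}{4 P} - M = - M - \frac{105}{4 P}$)
$I{\left(220,\sqrt{19 - 10} \right)} - 13945 = \left(- \sqrt{19 - 10} - \frac{105}{4 \cdot 220}\right) - 13945 = \left(- \sqrt{9} - \frac{21}{176}\right) - 13945 = \left(\left(-1\right) 3 - \frac{21}{176}\right) - 13945 = \left(-3 - \frac{21}{176}\right) - 13945 = - \frac{549}{176} - 13945 = - \frac{2454869}{176}$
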